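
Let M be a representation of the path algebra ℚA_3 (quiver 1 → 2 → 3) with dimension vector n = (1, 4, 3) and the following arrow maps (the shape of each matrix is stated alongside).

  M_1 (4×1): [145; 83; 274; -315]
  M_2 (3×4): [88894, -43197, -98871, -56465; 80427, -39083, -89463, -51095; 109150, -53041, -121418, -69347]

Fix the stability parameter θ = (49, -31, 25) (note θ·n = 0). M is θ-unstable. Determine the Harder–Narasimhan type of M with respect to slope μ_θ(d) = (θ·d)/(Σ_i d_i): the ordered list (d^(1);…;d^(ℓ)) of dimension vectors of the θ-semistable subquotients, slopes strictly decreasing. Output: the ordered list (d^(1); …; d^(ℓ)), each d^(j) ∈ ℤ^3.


Via rank(M_{q-1}∘⋯∘M_p): M ≅ I[1,3], I[2,2], I[2,3]^2.
μ_θ-semistable layers: μ^(1)=25; μ^(2)=9; μ^(3)=-31

((0, 0, 3); (1, 1, 0); (0, 3, 0))


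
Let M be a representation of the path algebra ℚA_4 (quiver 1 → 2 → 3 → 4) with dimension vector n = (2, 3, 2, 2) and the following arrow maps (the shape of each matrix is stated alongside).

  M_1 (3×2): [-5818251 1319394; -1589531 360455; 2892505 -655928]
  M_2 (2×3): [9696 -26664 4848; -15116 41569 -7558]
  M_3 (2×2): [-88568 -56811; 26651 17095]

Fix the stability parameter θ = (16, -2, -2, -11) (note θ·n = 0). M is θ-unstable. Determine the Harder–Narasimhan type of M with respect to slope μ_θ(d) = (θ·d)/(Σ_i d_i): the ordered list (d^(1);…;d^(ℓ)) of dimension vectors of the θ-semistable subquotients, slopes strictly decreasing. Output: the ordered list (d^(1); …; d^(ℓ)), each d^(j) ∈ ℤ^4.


Barcode: M ≅ I[1,2], I[1,4], I[2,2], I[3,4]. HN layers by μ_θ (4 steps, strictly decreasing):
  μ^(1)=7; μ^(2)=1/4; μ^(3)=-2; μ^(4)=-13/2

((1, 1, 0, 0); (1, 1, 1, 1); (0, 1, 0, 0); (0, 0, 1, 1))


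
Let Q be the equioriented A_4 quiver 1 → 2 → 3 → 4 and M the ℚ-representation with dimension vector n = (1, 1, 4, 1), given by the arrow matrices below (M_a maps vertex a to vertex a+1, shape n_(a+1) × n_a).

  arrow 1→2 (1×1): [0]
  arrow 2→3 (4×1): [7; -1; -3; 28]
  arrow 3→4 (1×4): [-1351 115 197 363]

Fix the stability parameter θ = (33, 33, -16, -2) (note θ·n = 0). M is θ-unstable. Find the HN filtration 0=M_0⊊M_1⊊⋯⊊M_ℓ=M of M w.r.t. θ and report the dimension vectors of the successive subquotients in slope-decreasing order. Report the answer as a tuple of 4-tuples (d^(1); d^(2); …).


Interval decomposition of M: I[1,1], I[2,4], I[3,3]^3.
HN type (ℓ=3): μ^(1)=33; μ^(2)=5; μ^(3)=-16

((1, 0, 0, 0); (0, 1, 1, 1); (0, 0, 3, 0))


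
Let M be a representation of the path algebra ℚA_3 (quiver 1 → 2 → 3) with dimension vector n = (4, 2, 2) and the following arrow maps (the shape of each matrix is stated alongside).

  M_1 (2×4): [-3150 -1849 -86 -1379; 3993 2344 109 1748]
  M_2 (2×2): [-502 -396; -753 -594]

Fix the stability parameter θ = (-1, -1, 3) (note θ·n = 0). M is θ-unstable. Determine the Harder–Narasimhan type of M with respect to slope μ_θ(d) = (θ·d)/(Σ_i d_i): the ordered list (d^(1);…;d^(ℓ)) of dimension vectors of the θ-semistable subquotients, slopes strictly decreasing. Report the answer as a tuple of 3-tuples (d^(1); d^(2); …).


Barcode: M ≅ I[1,1]^2, I[1,2], I[1,3], I[3,3]. HN layers by μ_θ (2 steps, strictly decreasing):
  μ^(1)=3; μ^(2)=-1

((0, 0, 2); (4, 2, 0))


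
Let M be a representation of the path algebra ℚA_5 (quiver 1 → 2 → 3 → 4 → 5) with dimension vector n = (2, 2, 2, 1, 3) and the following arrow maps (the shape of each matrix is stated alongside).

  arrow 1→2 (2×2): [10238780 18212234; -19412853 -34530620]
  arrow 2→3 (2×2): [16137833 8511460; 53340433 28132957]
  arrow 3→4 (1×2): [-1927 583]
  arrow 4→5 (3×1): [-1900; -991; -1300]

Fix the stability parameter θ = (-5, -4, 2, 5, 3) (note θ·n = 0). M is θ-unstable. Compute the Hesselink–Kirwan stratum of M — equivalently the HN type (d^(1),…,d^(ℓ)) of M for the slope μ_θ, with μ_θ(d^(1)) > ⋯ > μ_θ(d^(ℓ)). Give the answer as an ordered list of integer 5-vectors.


Interval decomposition of M: I[1,3], I[1,5], I[5,5]^2.
HN type (ℓ=5): μ^(1)=4; μ^(2)=3; μ^(3)=2; μ^(4)=-4; μ^(5)=-5

((0, 0, 0, 1, 1); (0, 0, 0, 0, 2); (0, 0, 2, 0, 0); (0, 2, 0, 0, 0); (2, 0, 0, 0, 0))


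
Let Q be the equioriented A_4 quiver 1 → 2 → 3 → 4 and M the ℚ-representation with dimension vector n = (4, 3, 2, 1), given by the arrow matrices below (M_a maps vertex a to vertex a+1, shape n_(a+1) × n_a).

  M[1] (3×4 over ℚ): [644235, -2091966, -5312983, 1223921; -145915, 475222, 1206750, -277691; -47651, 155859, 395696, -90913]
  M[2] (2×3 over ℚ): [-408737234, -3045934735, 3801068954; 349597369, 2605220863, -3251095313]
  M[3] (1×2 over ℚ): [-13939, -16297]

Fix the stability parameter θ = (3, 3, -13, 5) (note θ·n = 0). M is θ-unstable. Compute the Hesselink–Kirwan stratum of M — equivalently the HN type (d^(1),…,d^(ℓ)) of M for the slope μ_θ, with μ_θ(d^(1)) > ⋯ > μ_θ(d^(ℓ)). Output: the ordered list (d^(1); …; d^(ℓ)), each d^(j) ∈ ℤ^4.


Interval decomposition of M: I[1,1], I[1,2], I[1,3], I[1,4].
HN type (ℓ=3): μ^(1)=5; μ^(2)=3; μ^(3)=-7/3

((0, 0, 0, 1); (2, 1, 0, 0); (2, 2, 2, 0))


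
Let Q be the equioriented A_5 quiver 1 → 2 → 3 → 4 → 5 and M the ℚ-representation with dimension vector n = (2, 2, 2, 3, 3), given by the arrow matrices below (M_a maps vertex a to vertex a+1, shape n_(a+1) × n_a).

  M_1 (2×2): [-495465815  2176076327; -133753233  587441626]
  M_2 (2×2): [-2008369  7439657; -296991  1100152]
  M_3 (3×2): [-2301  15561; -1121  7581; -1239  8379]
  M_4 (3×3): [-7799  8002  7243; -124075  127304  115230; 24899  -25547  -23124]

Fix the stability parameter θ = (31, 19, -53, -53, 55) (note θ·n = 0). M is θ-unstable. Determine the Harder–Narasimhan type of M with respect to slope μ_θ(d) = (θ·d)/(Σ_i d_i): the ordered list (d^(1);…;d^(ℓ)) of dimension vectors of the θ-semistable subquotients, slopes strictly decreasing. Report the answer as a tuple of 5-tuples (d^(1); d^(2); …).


Interval decomposition of M: I[1,3], I[1,5], I[4,5]^2.
HN type (ℓ=4): μ^(1)=55; μ^(2)=-1; μ^(3)=-14; μ^(4)=-53

((0, 0, 0, 0, 3); (1, 1, 1, 0, 0); (1, 1, 1, 1, 0); (0, 0, 0, 2, 0))


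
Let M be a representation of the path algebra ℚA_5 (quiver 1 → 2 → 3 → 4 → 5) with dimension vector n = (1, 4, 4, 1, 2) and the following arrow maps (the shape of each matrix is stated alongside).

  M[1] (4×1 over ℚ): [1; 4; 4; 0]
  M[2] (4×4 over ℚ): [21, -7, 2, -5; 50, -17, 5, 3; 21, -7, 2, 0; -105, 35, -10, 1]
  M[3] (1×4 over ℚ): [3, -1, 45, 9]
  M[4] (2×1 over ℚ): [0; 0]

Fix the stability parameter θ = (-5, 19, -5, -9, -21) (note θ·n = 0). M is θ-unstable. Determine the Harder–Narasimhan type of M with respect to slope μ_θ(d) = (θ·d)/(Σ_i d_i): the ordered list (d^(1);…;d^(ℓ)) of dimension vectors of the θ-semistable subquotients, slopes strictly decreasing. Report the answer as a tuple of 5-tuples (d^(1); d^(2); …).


Interval decomposition of M: I[1,4], I[2,2], I[2,3]^2, I[3,3], I[5,5]^2.
HN type (ℓ=5): μ^(1)=19; μ^(2)=7; μ^(3)=5/3; μ^(4)=-5; μ^(5)=-21

((0, 1, 0, 0, 0); (0, 2, 2, 0, 0); (0, 1, 1, 1, 0); (1, 0, 1, 0, 0); (0, 0, 0, 0, 2))


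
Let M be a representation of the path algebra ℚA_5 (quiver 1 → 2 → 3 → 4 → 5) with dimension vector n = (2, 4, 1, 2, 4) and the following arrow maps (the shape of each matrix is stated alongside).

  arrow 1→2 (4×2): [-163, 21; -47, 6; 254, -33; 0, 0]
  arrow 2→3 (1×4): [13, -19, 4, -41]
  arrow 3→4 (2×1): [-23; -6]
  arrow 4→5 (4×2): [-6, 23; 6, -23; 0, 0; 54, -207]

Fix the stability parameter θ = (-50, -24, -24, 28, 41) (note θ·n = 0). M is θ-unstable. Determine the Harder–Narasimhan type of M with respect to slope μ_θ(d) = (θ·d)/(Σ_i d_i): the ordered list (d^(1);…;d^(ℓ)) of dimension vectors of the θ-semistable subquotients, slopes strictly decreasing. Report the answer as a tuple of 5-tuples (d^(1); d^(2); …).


Via rank(M_{q-1}∘⋯∘M_p): M ≅ I[1,2], I[1,4], I[2,2]^2, I[4,5], I[5,5]^3.
μ_θ-semistable layers: μ^(1)=41; μ^(2)=28; μ^(3)=-24; μ^(4)=-50

((0, 0, 0, 0, 4); (0, 0, 0, 2, 0); (0, 4, 1, 0, 0); (2, 0, 0, 0, 0))


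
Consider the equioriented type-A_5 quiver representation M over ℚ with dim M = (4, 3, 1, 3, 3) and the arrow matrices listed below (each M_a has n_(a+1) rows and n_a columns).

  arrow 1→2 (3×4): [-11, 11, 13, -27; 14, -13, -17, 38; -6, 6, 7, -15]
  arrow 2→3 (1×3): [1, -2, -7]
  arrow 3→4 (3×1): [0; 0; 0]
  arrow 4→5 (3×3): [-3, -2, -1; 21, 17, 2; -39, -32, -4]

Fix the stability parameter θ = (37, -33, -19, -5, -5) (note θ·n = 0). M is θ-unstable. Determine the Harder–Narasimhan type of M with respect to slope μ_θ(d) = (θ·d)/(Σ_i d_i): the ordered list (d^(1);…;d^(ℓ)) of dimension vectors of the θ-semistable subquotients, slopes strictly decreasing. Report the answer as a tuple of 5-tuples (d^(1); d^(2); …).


Via rank(M_{q-1}∘⋯∘M_p): M ≅ I[1,1], I[1,2]^2, I[1,3], I[4,5]^3.
μ_θ-semistable layers: μ^(1)=37; μ^(2)=2; μ^(3)=-5

((1, 0, 0, 0, 0); (2, 2, 0, 0, 0); (1, 1, 1, 3, 3))


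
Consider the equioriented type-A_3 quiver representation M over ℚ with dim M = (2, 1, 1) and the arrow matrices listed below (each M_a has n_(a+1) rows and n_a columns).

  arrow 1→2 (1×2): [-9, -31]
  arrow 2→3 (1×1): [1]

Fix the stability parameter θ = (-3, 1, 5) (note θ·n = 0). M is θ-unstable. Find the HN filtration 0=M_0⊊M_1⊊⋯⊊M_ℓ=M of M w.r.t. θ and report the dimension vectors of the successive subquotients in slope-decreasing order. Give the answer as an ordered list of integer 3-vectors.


Barcode: M ≅ I[1,1], I[1,3]. HN layers by μ_θ (3 steps, strictly decreasing):
  μ^(1)=5; μ^(2)=1; μ^(3)=-3

((0, 0, 1); (0, 1, 0); (2, 0, 0))


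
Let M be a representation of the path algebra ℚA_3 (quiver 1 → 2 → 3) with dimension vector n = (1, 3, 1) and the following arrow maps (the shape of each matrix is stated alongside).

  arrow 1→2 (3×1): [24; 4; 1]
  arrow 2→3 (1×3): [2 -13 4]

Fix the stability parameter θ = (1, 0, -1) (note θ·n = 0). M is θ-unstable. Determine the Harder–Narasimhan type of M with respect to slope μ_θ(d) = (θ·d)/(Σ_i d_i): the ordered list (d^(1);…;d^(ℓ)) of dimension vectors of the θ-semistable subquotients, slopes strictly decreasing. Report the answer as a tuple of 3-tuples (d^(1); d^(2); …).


Via rank(M_{q-1}∘⋯∘M_p): M ≅ I[1,2], I[2,2], I[2,3].
μ_θ-semistable layers: μ^(1)=1/2; μ^(2)=0; μ^(3)=-1/2

((1, 1, 0); (0, 1, 0); (0, 1, 1))


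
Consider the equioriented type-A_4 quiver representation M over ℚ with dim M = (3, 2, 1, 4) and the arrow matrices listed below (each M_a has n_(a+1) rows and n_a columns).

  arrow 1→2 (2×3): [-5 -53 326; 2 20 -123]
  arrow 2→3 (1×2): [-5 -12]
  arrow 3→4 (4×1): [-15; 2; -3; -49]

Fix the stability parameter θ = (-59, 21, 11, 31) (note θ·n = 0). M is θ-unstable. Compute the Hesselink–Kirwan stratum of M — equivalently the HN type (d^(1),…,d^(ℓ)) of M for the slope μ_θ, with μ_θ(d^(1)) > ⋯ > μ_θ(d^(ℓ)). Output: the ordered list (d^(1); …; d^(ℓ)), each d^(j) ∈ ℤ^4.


Via rank(M_{q-1}∘⋯∘M_p): M ≅ I[1,1], I[1,2], I[1,4], I[4,4]^3.
μ_θ-semistable layers: μ^(1)=31; μ^(2)=21; μ^(3)=16; μ^(4)=-59

((0, 0, 0, 4); (0, 1, 0, 0); (0, 1, 1, 0); (3, 0, 0, 0))


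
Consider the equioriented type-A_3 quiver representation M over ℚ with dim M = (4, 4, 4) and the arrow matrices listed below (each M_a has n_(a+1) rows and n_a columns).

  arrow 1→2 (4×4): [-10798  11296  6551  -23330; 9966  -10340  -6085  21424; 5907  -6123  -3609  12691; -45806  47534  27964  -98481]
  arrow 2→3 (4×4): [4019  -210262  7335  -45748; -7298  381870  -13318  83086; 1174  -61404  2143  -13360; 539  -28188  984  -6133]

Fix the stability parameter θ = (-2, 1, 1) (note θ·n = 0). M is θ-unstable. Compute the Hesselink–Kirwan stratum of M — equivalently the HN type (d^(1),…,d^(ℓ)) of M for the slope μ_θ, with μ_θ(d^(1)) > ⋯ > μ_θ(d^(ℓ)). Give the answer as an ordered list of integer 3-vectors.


Via rank(M_{q-1}∘⋯∘M_p): M ≅ I[1,1], I[1,3]^3, I[2,3].
μ_θ-semistable layers: μ^(1)=1; μ^(2)=-2

((0, 4, 4); (4, 0, 0))


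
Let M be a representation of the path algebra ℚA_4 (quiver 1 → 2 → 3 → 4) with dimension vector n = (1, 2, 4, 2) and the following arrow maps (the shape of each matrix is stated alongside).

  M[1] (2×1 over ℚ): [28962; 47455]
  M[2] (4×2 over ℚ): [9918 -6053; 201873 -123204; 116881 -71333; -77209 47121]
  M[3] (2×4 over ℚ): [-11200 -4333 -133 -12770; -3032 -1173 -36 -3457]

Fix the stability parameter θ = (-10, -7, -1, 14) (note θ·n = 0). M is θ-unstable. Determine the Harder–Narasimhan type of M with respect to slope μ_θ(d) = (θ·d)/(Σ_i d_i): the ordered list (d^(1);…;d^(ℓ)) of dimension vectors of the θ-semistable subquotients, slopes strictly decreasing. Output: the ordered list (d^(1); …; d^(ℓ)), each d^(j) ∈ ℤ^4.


Interval decomposition of M: I[1,4], I[2,3], I[3,3], I[3,4].
HN type (ℓ=4): μ^(1)=14; μ^(2)=-1; μ^(3)=-7; μ^(4)=-10

((0, 0, 0, 2); (0, 0, 4, 0); (0, 2, 0, 0); (1, 0, 0, 0))


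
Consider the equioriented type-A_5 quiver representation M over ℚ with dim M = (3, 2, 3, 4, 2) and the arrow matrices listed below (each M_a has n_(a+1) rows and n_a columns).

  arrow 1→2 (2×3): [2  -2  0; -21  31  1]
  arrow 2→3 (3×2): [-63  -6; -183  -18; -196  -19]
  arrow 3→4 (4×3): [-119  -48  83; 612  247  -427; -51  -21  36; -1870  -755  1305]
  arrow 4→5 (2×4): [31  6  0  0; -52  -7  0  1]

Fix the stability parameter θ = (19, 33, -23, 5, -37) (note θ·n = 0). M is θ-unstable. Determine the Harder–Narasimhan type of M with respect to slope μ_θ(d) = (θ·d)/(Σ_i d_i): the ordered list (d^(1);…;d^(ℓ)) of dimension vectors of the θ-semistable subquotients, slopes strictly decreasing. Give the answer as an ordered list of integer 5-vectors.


Interval decomposition of M: I[1,1], I[1,3], I[1,5], I[3,4], I[4,4], I[4,5].
HN type (ℓ=6): μ^(1)=19; μ^(2)=29/3; μ^(3)=5; μ^(4)=-3/5; μ^(5)=-16; μ^(6)=-23

((1, 0, 0, 0, 0); (1, 1, 1, 0, 0); (0, 0, 0, 2, 0); (1, 1, 1, 1, 1); (0, 0, 0, 1, 1); (0, 0, 1, 0, 0))


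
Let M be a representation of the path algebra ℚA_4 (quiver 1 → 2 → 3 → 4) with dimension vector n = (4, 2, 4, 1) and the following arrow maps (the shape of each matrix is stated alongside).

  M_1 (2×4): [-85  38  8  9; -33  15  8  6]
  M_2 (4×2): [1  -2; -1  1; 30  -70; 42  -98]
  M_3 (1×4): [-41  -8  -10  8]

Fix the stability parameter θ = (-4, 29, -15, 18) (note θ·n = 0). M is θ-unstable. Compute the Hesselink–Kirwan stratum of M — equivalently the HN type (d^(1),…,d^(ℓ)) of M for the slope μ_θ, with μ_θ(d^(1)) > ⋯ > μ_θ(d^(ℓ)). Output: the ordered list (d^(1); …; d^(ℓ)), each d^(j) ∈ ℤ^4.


Interval decomposition of M: I[1,1]^2, I[1,3], I[1,4], I[3,3]^2.
HN type (ℓ=4): μ^(1)=18; μ^(2)=7; μ^(3)=-4; μ^(4)=-15

((0, 0, 0, 1); (0, 2, 2, 0); (4, 0, 0, 0); (0, 0, 2, 0))


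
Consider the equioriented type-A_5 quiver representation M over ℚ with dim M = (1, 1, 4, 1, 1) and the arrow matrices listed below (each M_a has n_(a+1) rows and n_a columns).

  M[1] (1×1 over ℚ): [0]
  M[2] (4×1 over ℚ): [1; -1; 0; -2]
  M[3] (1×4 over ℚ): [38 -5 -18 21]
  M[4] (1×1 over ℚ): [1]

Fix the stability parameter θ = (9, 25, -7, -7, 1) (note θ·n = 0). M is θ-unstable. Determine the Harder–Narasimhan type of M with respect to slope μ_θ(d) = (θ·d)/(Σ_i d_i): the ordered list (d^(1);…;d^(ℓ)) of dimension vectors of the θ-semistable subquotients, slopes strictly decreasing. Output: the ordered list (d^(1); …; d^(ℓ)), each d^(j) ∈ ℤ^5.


Barcode: M ≅ I[1,1], I[2,5], I[3,3]^3. HN layers by μ_θ (3 steps, strictly decreasing):
  μ^(1)=9; μ^(2)=3; μ^(3)=-7

((1, 0, 0, 0, 0); (0, 1, 1, 1, 1); (0, 0, 3, 0, 0))


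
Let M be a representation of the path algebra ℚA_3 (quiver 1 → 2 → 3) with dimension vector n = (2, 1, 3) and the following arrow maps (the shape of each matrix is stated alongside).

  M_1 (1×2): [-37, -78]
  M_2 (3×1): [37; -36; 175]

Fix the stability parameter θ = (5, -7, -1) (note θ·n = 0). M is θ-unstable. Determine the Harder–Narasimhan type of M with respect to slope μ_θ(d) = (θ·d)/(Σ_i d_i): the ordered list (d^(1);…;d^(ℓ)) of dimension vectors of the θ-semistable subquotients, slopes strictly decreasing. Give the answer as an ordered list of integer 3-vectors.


Barcode: M ≅ I[1,1], I[1,3], I[3,3]^2. HN layers by μ_θ (2 steps, strictly decreasing):
  μ^(1)=5; μ^(2)=-1

((1, 0, 0); (1, 1, 3))


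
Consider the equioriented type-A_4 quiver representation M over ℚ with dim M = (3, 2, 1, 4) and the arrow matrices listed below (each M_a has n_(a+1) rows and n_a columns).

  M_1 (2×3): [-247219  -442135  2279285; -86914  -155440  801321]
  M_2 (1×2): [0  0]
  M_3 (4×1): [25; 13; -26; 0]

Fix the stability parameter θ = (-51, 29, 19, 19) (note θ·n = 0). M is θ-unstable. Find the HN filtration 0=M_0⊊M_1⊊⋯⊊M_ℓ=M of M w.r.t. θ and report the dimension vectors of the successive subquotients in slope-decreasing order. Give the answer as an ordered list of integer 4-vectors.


Via rank(M_{q-1}∘⋯∘M_p): M ≅ I[1,1], I[1,2]^2, I[3,4], I[4,4]^3.
μ_θ-semistable layers: μ^(1)=29; μ^(2)=19; μ^(3)=-51

((0, 2, 0, 0); (0, 0, 1, 4); (3, 0, 0, 0))


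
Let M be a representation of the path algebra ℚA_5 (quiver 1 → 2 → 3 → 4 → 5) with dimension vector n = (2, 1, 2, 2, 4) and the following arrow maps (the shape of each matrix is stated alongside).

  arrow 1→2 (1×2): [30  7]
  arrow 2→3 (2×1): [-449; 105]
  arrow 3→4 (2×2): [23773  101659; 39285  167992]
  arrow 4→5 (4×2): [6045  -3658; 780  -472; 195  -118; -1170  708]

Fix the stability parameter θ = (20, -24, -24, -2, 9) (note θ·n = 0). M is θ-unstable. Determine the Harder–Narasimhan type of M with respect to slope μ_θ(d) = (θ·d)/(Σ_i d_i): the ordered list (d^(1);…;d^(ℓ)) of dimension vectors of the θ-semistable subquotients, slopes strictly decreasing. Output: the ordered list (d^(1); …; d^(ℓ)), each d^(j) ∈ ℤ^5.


Via rank(M_{q-1}∘⋯∘M_p): M ≅ I[1,1], I[1,4], I[3,5], I[5,5]^3.
μ_θ-semistable layers: μ^(1)=20; μ^(2)=9; μ^(3)=-2; μ^(4)=-28/3; μ^(5)=-24

((1, 0, 0, 0, 0); (0, 0, 0, 0, 4); (0, 0, 0, 2, 0); (1, 1, 1, 0, 0); (0, 0, 1, 0, 0))


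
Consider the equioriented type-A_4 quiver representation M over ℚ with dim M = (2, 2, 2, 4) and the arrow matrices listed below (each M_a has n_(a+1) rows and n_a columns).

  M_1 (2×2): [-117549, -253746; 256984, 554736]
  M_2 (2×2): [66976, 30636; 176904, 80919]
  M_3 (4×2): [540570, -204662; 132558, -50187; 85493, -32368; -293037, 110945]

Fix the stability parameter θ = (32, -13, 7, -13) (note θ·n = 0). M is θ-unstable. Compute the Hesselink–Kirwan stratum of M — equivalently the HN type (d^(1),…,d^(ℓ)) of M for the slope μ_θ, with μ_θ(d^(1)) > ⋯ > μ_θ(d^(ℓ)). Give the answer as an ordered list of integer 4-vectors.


Barcode: M ≅ I[1,1], I[1,2], I[2,4], I[3,4], I[4,4]^2. HN layers by μ_θ (4 steps, strictly decreasing):
  μ^(1)=32; μ^(2)=19/2; μ^(3)=-3; μ^(4)=-13

((1, 0, 0, 0); (1, 1, 0, 0); (0, 0, 2, 2); (0, 1, 0, 2))


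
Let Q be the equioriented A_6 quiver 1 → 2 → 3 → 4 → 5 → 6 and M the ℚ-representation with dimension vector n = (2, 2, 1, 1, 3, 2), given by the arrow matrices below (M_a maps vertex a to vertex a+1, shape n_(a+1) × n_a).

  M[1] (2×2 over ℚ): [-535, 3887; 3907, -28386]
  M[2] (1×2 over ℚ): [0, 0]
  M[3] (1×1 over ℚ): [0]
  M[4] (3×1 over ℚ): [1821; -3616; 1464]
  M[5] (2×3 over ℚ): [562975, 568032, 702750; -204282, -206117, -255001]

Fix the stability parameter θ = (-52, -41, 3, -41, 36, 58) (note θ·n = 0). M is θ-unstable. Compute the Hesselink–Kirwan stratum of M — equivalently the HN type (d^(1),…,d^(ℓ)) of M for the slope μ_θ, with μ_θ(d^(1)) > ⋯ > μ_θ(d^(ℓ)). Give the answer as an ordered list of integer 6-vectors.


Interval decomposition of M: I[1,2]^2, I[3,3], I[4,6], I[5,5], I[5,6].
HN type (ℓ=5): μ^(1)=58; μ^(2)=36; μ^(3)=3; μ^(4)=-41; μ^(5)=-52

((0, 0, 0, 0, 0, 2); (0, 0, 0, 0, 3, 0); (0, 0, 1, 0, 0, 0); (0, 2, 0, 1, 0, 0); (2, 0, 0, 0, 0, 0))


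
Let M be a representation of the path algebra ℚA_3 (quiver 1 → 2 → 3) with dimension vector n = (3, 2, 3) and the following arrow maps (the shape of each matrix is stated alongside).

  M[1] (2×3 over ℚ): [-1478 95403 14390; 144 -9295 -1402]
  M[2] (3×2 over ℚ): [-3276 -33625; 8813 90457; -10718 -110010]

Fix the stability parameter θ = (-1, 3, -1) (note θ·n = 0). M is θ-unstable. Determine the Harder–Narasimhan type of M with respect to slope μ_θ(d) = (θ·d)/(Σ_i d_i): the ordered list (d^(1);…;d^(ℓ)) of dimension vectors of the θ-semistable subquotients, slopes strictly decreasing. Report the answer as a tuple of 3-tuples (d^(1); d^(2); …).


Via rank(M_{q-1}∘⋯∘M_p): M ≅ I[1,1], I[1,3]^2, I[3,3].
μ_θ-semistable layers: μ^(1)=1; μ^(2)=-1

((0, 2, 2); (3, 0, 1))


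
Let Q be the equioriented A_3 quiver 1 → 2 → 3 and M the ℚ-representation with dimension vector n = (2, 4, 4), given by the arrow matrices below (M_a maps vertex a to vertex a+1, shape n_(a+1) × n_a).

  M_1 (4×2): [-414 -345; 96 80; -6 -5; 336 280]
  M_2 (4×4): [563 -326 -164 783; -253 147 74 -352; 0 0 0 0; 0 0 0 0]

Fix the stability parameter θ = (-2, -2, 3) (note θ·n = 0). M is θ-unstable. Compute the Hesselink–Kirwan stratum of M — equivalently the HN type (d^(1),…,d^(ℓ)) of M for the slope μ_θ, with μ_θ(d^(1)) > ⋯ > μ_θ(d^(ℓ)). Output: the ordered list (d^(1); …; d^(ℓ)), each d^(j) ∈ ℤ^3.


Via rank(M_{q-1}∘⋯∘M_p): M ≅ I[1,1], I[1,3], I[2,2]^2, I[2,3], I[3,3]^2.
μ_θ-semistable layers: μ^(1)=3; μ^(2)=-2

((0, 0, 4); (2, 4, 0))


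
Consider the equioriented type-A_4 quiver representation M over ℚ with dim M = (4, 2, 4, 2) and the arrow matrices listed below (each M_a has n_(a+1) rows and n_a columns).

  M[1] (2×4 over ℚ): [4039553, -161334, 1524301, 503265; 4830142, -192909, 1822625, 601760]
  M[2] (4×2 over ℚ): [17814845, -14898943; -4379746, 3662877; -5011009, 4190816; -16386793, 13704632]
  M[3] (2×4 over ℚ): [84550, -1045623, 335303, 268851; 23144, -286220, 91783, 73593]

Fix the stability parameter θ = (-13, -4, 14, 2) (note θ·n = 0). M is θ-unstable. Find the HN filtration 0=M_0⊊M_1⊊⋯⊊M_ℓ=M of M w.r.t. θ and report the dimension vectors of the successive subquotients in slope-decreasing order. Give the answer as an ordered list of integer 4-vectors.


Interval decomposition of M: I[1,1]^2, I[1,3], I[1,4], I[3,3], I[3,4].
HN type (ℓ=4): μ^(1)=14; μ^(2)=8; μ^(3)=-4; μ^(4)=-13

((0, 0, 2, 0); (0, 0, 2, 2); (0, 2, 0, 0); (4, 0, 0, 0))


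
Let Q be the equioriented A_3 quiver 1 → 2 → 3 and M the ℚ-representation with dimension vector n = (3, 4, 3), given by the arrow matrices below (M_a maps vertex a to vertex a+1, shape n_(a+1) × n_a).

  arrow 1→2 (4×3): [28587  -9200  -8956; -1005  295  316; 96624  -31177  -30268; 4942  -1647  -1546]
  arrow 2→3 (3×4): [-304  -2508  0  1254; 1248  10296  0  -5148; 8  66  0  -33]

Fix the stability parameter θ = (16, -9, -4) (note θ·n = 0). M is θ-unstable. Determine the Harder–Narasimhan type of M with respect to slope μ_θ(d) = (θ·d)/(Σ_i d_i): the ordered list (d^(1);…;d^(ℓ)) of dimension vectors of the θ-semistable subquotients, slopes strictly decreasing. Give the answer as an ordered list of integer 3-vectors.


Barcode: M ≅ I[1,2]^2, I[1,3], I[2,2], I[3,3]^2. HN layers by μ_θ (4 steps, strictly decreasing):
  μ^(1)=7/2; μ^(2)=1; μ^(3)=-4; μ^(4)=-9

((2, 2, 0); (1, 1, 1); (0, 0, 2); (0, 1, 0))


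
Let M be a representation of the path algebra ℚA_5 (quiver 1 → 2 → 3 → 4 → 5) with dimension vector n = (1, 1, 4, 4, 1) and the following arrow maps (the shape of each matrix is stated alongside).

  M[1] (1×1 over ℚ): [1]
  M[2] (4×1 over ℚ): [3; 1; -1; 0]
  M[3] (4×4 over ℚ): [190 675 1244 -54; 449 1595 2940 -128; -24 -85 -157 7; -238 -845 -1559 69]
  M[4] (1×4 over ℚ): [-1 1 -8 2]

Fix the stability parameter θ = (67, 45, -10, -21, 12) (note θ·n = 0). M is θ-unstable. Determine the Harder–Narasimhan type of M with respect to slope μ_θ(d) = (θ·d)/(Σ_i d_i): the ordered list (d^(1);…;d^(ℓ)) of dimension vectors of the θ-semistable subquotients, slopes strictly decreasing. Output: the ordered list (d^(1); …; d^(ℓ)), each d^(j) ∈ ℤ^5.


Via rank(M_{q-1}∘⋯∘M_p): M ≅ I[1,5], I[3,3], I[3,4]^2, I[4,4].
μ_θ-semistable layers: μ^(1)=93/5; μ^(2)=-10; μ^(3)=-31/2; μ^(4)=-21

((1, 1, 1, 1, 1); (0, 0, 1, 0, 0); (0, 0, 2, 2, 0); (0, 0, 0, 1, 0))


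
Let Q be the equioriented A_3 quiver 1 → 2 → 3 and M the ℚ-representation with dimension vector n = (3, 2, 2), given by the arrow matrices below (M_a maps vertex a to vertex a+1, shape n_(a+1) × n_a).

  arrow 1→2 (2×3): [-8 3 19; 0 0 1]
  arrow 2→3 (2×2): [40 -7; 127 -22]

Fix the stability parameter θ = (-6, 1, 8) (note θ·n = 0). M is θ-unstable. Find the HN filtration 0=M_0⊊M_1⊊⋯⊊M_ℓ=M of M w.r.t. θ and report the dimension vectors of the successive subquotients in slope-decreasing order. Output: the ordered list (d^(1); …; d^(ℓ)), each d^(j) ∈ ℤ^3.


Barcode: M ≅ I[1,1], I[1,3]^2. HN layers by μ_θ (3 steps, strictly decreasing):
  μ^(1)=8; μ^(2)=1; μ^(3)=-6

((0, 0, 2); (0, 2, 0); (3, 0, 0))


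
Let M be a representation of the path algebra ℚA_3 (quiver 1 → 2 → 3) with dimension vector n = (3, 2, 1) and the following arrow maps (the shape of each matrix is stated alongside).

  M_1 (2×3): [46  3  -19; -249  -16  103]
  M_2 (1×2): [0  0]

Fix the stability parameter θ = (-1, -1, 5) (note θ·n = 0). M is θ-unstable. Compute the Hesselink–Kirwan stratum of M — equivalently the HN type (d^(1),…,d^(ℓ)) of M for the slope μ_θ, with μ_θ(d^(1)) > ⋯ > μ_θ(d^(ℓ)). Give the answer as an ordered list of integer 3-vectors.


Via rank(M_{q-1}∘⋯∘M_p): M ≅ I[1,1], I[1,2]^2, I[3,3].
μ_θ-semistable layers: μ^(1)=5; μ^(2)=-1

((0, 0, 1); (3, 2, 0))


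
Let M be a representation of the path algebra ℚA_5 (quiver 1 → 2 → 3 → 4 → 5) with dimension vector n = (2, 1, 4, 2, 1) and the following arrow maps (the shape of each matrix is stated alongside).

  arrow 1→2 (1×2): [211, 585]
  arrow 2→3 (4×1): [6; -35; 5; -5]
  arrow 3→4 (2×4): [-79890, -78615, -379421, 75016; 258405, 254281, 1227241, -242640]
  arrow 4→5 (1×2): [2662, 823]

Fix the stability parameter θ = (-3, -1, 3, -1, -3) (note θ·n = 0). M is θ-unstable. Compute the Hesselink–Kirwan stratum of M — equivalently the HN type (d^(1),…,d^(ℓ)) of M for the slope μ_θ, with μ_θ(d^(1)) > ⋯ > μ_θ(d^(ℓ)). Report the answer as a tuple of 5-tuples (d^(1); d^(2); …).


Via rank(M_{q-1}∘⋯∘M_p): M ≅ I[1,1], I[1,3], I[3,3], I[3,4], I[3,5].
μ_θ-semistable layers: μ^(1)=3; μ^(2)=1; μ^(3)=-1/3; μ^(4)=-1; μ^(5)=-3

((0, 0, 2, 0, 0); (0, 0, 1, 1, 0); (0, 0, 1, 1, 1); (0, 1, 0, 0, 0); (2, 0, 0, 0, 0))


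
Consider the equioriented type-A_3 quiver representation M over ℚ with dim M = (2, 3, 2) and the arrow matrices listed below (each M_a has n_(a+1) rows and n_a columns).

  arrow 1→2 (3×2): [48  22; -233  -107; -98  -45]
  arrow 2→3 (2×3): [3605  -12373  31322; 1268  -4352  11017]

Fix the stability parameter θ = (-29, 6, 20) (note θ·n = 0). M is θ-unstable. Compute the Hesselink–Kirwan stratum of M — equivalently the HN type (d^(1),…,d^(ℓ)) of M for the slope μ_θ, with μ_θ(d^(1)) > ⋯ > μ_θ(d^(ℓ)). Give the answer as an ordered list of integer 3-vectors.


Via rank(M_{q-1}∘⋯∘M_p): M ≅ I[1,3]^2, I[2,2].
μ_θ-semistable layers: μ^(1)=20; μ^(2)=6; μ^(3)=-29

((0, 0, 2); (0, 3, 0); (2, 0, 0))


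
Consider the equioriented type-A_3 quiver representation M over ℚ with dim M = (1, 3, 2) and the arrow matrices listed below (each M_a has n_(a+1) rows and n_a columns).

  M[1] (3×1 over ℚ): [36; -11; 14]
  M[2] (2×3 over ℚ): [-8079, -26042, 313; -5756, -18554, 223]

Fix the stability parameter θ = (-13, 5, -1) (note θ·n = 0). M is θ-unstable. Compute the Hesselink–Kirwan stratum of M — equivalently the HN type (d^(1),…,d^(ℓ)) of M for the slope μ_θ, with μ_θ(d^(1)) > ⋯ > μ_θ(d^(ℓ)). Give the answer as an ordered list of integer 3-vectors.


Barcode: M ≅ I[1,2], I[2,3]^2. HN layers by μ_θ (3 steps, strictly decreasing):
  μ^(1)=5; μ^(2)=2; μ^(3)=-13

((0, 1, 0); (0, 2, 2); (1, 0, 0))


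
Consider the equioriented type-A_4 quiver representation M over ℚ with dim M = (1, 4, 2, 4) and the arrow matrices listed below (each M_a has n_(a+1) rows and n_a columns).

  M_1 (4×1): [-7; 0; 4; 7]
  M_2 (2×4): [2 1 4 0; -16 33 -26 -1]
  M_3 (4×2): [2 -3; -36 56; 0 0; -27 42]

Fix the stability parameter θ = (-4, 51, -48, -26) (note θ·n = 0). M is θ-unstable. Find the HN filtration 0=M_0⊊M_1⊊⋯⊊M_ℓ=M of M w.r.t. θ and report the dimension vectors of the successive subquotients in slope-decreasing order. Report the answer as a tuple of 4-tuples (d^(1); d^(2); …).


Barcode: M ≅ I[1,4], I[2,2]^2, I[2,4], I[4,4]^2. HN layers by μ_θ (4 steps, strictly decreasing):
  μ^(1)=51; μ^(2)=-27/4; μ^(3)=-23/3; μ^(4)=-26

((0, 2, 0, 0); (1, 1, 1, 1); (0, 1, 1, 1); (0, 0, 0, 2))


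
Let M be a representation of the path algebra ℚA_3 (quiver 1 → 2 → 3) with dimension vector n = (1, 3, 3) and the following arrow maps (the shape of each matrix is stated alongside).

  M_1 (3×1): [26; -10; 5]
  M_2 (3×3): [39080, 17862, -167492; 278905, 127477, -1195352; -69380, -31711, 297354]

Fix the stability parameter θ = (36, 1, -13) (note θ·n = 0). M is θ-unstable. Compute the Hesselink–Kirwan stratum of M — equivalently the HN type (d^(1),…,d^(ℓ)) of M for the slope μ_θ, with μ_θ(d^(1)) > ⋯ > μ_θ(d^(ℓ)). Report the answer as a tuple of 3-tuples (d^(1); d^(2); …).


Barcode: M ≅ I[1,2], I[2,3]^2, I[3,3]. HN layers by μ_θ (3 steps, strictly decreasing):
  μ^(1)=37/2; μ^(2)=-6; μ^(3)=-13

((1, 1, 0); (0, 2, 2); (0, 0, 1))


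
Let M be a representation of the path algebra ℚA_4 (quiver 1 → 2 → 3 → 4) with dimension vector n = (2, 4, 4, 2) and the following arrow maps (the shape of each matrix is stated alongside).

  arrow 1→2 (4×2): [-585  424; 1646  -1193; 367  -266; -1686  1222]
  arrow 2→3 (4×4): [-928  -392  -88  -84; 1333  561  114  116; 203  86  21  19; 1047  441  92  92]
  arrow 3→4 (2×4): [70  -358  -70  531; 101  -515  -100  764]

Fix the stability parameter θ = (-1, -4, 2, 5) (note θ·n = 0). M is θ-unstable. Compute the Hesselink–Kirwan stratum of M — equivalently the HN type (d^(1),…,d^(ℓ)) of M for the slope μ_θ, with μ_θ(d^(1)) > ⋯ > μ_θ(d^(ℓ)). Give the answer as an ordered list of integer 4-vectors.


Barcode: M ≅ I[1,2], I[1,4], I[2,3], I[2,4], I[3,3]. HN layers by μ_θ (4 steps, strictly decreasing):
  μ^(1)=5; μ^(2)=2; μ^(3)=-5/2; μ^(4)=-4

((0, 0, 0, 2); (0, 0, 4, 0); (2, 2, 0, 0); (0, 2, 0, 0))


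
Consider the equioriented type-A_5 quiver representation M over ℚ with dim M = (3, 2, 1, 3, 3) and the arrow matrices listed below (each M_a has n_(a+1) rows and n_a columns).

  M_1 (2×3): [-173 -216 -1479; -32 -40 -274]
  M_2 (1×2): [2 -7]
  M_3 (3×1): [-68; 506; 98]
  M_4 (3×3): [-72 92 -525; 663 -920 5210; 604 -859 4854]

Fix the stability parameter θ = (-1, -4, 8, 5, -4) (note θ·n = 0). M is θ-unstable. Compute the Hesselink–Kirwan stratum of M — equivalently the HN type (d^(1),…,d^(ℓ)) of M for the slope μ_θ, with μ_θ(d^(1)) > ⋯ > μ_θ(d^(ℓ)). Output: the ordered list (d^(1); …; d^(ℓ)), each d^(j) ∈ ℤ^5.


Via rank(M_{q-1}∘⋯∘M_p): M ≅ I[1,1], I[1,2], I[1,5], I[4,5]^2.
μ_θ-semistable layers: μ^(1)=3; μ^(2)=1/2; μ^(3)=-1; μ^(4)=-5/2

((0, 0, 1, 1, 1); (0, 0, 0, 2, 2); (1, 0, 0, 0, 0); (2, 2, 0, 0, 0))


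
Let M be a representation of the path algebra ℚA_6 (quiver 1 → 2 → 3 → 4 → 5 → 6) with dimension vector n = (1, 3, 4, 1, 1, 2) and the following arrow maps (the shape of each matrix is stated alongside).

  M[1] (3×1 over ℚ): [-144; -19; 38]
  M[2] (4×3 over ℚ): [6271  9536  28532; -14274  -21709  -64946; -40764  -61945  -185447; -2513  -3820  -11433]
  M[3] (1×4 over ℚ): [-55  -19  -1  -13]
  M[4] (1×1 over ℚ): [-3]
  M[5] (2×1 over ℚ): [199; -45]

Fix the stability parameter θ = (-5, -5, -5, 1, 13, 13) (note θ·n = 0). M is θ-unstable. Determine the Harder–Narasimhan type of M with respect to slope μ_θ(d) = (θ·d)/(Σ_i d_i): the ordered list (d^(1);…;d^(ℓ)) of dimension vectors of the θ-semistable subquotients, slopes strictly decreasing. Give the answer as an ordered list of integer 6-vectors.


Via rank(M_{q-1}∘⋯∘M_p): M ≅ I[1,3], I[2,3], I[2,6], I[3,3], I[6,6].
μ_θ-semistable layers: μ^(1)=13; μ^(2)=1; μ^(3)=-5

((0, 0, 0, 0, 1, 2); (0, 0, 0, 1, 0, 0); (1, 3, 4, 0, 0, 0))


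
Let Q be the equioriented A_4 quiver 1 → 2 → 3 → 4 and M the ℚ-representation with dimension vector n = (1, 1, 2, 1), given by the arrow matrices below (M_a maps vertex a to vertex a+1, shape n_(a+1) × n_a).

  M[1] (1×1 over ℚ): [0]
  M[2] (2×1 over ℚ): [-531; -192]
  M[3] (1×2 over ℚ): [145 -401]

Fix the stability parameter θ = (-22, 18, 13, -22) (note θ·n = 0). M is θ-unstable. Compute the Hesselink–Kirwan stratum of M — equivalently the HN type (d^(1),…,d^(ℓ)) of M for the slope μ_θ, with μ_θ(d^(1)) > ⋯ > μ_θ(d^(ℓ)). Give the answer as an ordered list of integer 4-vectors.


Interval decomposition of M: I[1,1], I[2,4], I[3,3].
HN type (ℓ=3): μ^(1)=13; μ^(2)=3; μ^(3)=-22

((0, 0, 1, 0); (0, 1, 1, 1); (1, 0, 0, 0))


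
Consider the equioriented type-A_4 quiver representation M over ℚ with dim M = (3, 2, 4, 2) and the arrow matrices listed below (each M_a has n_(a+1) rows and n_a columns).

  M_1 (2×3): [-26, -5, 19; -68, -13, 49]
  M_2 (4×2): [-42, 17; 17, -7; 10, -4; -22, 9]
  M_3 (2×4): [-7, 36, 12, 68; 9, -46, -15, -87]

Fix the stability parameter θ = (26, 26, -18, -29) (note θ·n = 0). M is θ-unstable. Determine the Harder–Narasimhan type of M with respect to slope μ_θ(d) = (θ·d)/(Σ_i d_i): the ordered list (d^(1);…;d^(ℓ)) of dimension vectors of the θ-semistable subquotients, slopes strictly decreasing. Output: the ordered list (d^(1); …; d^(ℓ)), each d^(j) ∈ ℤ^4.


Barcode: M ≅ I[1,1], I[1,4]^2, I[3,3]^2. HN layers by μ_θ (3 steps, strictly decreasing):
  μ^(1)=26; μ^(2)=5/4; μ^(3)=-18

((1, 0, 0, 0); (2, 2, 2, 2); (0, 0, 2, 0))


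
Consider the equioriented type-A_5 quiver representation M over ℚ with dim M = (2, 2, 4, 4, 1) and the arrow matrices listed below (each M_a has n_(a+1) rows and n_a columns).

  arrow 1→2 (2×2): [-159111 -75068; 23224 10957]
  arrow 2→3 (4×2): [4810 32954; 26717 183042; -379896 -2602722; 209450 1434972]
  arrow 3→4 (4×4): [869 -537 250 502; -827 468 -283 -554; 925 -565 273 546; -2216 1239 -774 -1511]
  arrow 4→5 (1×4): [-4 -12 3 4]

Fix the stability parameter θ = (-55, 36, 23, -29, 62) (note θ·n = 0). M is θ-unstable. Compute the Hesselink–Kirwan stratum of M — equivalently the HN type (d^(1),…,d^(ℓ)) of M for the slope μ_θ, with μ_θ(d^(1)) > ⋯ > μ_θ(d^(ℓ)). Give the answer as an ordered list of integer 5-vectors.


Barcode: M ≅ I[1,4], I[1,5], I[3,4]^2. HN layers by μ_θ (4 steps, strictly decreasing):
  μ^(1)=62; μ^(2)=10; μ^(3)=-3; μ^(4)=-55

((0, 0, 0, 0, 1); (0, 2, 2, 2, 0); (0, 0, 2, 2, 0); (2, 0, 0, 0, 0))


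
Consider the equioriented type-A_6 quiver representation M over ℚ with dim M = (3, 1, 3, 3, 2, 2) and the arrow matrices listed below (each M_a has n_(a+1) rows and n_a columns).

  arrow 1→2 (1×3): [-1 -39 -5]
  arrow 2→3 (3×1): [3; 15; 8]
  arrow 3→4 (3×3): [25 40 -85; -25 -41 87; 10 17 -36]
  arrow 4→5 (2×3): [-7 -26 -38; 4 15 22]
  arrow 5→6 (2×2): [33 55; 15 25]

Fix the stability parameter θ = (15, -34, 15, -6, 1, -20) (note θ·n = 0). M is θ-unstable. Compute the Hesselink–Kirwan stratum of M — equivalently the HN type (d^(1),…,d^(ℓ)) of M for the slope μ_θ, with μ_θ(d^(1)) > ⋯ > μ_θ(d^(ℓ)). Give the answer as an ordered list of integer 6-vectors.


Interval decomposition of M: I[1,1]^2, I[1,6], I[3,3], I[3,5], I[4,4], I[6,6].
HN type (ℓ=6): μ^(1)=15; μ^(2)=10/3; μ^(3)=-5/2; μ^(4)=-6; μ^(5)=-19/2; μ^(6)=-20

((2, 0, 1, 0, 0, 0); (0, 0, 1, 1, 1, 0); (0, 0, 1, 1, 1, 1); (0, 0, 0, 1, 0, 0); (1, 1, 0, 0, 0, 0); (0, 0, 0, 0, 0, 1))


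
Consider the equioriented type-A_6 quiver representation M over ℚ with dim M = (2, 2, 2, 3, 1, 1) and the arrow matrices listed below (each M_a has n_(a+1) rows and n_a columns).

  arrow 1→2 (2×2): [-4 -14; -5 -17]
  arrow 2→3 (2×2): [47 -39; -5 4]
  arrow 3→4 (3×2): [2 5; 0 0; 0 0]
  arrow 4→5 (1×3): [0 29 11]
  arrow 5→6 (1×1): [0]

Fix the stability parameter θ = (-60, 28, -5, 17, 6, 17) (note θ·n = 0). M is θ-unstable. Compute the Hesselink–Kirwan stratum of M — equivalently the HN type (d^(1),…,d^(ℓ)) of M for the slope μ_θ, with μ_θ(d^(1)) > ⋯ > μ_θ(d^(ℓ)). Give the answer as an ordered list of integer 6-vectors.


Via rank(M_{q-1}∘⋯∘M_p): M ≅ I[1,3], I[1,4], I[4,4], I[4,5], I[6,6].
μ_θ-semistable layers: μ^(1)=17; μ^(2)=23/2; μ^(3)=-60

((0, 0, 0, 2, 0, 1); (0, 2, 2, 1, 1, 0); (2, 0, 0, 0, 0, 0))


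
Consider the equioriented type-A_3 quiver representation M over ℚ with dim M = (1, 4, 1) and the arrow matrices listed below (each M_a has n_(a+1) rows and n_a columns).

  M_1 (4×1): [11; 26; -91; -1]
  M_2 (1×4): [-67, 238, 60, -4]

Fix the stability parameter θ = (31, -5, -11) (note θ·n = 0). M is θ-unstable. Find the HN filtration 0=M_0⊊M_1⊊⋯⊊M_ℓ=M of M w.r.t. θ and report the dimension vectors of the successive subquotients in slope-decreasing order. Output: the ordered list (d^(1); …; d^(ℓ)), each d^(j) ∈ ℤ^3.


Barcode: M ≅ I[1,3], I[2,2]^3. HN layers by μ_θ (2 steps, strictly decreasing):
  μ^(1)=5; μ^(2)=-5

((1, 1, 1); (0, 3, 0))


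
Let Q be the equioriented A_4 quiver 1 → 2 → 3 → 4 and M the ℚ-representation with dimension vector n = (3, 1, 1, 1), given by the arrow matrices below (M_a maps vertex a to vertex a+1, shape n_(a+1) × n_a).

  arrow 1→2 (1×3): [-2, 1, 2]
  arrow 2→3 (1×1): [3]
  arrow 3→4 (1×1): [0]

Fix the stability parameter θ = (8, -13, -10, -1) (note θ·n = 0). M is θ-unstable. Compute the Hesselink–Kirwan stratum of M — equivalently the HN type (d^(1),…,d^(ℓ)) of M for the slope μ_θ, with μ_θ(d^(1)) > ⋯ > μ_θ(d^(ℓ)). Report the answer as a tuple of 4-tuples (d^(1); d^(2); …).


Interval decomposition of M: I[1,1]^2, I[1,3], I[4,4].
HN type (ℓ=3): μ^(1)=8; μ^(2)=-1; μ^(3)=-5

((2, 0, 0, 0); (0, 0, 0, 1); (1, 1, 1, 0))


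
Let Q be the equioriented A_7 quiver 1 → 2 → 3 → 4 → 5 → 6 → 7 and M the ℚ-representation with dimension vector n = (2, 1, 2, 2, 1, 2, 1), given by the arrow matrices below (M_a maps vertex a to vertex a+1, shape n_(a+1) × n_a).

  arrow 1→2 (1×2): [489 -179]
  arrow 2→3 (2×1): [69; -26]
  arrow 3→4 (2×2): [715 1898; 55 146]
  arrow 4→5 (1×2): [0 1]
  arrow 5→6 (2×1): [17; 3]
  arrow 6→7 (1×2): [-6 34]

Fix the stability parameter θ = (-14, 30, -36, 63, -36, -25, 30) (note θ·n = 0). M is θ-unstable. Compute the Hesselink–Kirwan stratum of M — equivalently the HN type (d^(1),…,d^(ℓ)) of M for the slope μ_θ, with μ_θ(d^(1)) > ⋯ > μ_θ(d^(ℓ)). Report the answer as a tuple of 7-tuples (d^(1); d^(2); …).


Interval decomposition of M: I[1,1], I[1,6], I[3,3], I[4,4], I[6,7].
HN type (ℓ=7): μ^(1)=63; μ^(2)=30; μ^(3)=2/3; μ^(4)=-3; μ^(5)=-14; μ^(6)=-25; μ^(7)=-36

((0, 0, 0, 1, 0, 0, 0); (0, 0, 0, 0, 0, 0, 1); (0, 0, 0, 1, 1, 1, 0); (0, 1, 1, 0, 0, 0, 0); (2, 0, 0, 0, 0, 0, 0); (0, 0, 0, 0, 0, 1, 0); (0, 0, 1, 0, 0, 0, 0))
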